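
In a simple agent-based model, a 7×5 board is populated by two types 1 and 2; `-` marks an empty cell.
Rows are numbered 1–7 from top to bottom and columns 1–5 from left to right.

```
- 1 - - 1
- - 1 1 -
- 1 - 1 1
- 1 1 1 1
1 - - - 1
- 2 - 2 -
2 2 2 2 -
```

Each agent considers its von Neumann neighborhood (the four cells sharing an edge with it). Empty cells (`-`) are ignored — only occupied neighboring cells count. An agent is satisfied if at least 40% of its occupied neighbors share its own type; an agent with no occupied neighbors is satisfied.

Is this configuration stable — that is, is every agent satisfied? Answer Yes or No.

Yes

(1,2)1 0/0 ok
(1,5)1 0/0 ok
(2,3)1 1/1 ok
(2,4)1 2/2 ok
(3,2)1 1/1 ok
(3,4)1 3/3 ok
(3,5)1 2/2 ok
(4,2)1 2/2 ok
(4,3)1 2/2 ok
(4,4)1 3/3 ok
(4,5)1 3/3 ok
(5,1)1 0/0 ok
(5,5)1 1/1 ok
(6,2)2 1/1 ok
(6,4)2 1/1 ok
(7,1)2 1/1 ok
(7,2)2 3/3 ok
(7,3)2 2/2 ok
(7,4)2 2/2 ok
All meet the threshold, so the configuration is stable.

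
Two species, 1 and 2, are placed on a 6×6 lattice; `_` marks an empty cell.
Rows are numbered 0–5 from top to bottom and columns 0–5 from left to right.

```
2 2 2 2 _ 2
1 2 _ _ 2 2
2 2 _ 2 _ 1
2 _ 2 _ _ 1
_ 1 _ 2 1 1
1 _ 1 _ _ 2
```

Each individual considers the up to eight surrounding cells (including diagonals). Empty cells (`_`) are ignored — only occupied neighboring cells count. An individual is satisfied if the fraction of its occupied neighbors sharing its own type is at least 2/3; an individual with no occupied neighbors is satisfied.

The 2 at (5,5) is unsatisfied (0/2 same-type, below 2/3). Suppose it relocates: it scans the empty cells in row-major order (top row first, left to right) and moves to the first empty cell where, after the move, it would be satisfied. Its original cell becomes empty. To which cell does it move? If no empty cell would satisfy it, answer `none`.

(0,4)

Vacating (5,5). Empty cells in order:
  (0,4): 4/4 same-type → satisfied — stop here.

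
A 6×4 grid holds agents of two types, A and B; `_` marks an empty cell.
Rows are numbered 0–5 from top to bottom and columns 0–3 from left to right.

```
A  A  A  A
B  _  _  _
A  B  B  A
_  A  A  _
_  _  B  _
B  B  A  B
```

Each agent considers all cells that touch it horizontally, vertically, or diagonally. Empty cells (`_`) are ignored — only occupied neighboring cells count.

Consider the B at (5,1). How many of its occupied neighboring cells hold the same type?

2

Occupied neighbors of (5,1): (4,2)=B, (5,0)=B, (5,2)=A.
Same type (B): 2 of 3.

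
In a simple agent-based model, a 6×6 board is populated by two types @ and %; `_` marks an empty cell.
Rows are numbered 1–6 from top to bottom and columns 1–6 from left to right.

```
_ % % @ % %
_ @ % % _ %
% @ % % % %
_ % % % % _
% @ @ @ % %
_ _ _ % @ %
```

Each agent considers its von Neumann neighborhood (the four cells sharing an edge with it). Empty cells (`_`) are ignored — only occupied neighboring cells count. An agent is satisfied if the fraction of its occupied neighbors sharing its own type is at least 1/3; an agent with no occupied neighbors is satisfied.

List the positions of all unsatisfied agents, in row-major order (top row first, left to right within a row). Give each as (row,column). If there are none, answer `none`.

(1,4), (3,1), (3,2), (5,1), (5,4), (6,4), (6,5)

(1,2)% 1/2 satisfied
(1,3)% 2/3 satisfied
(1,4)@ 0/3 not
(1,5)% 1/2 satisfied
(1,6)% 2/2 satisfied
(2,2)@ 1/3 satisfied
(2,3)% 3/4 satisfied
(2,4)% 2/3 satisfied
(2,6)% 2/2 satisfied
(3,1)% 0/1 not
(3,2)@ 1/4 not
(3,3)% 3/4 satisfied
(3,4)% 4/4 satisfied
(3,5)% 3/3 satisfied
(3,6)% 2/2 satisfied
(4,2)% 1/3 satisfied
(4,3)% 3/4 satisfied
(4,4)% 3/4 satisfied
(4,5)% 3/3 satisfied
(5,1)% 0/1 not
(5,2)@ 1/3 satisfied
(5,3)@ 2/3 satisfied
(5,4)@ 1/4 not
(5,5)% 2/4 satisfied
(5,6)% 2/2 satisfied
(6,4)% 0/2 not
(6,5)@ 0/3 not
(6,6)% 1/2 satisfied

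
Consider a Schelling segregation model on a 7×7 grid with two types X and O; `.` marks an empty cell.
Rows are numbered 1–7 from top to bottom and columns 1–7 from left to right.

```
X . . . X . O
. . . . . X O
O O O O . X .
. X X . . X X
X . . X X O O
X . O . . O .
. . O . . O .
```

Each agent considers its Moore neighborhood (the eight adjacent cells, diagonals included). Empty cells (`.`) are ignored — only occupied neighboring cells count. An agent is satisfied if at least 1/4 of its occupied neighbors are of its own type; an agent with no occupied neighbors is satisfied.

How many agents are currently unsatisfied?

0

(1,1)X 0/0 satisfied
(1,5)X 1/1 satisfied
(1,7)O 1/2 satisfied
(2,6)X 2/4 satisfied
(2,7)O 1/3 satisfied
(3,1)O 1/2 satisfied
(3,2)O 2/4 satisfied
(3,3)O 2/4 satisfied
(3,4)O 1/2 satisfied
(3,6)X 3/4 satisfied
(4,2)X 2/5 satisfied
(4,3)X 2/5 satisfied
(4,6)X 3/5 satisfied
(4,7)X 2/4 satisfied
(5,1)X 2/2 satisfied
(5,4)X 2/3 satisfied
(5,5)X 2/4 satisfied
(5,6)O 2/5 satisfied
(5,7)O 2/4 satisfied
(6,1)X 1/1 satisfied
(6,3)O 1/2 satisfied
(6,6)O 3/4 satisfied
(7,3)O 1/1 satisfied
(7,6)O 1/1 satisfied
Every one meets the threshold.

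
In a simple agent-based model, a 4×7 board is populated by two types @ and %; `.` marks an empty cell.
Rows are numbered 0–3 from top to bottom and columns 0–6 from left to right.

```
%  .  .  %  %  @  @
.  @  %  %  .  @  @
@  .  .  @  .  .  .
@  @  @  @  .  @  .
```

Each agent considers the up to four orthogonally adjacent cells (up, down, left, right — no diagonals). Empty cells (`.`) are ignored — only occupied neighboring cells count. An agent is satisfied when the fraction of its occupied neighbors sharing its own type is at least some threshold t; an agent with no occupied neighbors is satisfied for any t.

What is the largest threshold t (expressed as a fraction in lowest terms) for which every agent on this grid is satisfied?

0/1

(0,0)% — no occupied neighbors
(0,3)% 2/2
(0,4)% 1/2
(0,5)@ 2/3
(0,6)@ 2/2
(1,1)@ 0/1
(1,2)% 1/2
(1,3)% 2/3
(1,5)@ 2/2
(1,6)@ 2/2
(2,0)@ 1/1
(2,3)@ 1/2
(3,0)@ 2/2
(3,1)@ 2/2
(3,2)@ 2/2
(3,3)@ 2/2
(3,5)@ — no occupied neighbors
The smallest same-type fraction is 0/1 at (1,1), which reduces to 0/1. Any threshold above that leaves this agent unsatisfied.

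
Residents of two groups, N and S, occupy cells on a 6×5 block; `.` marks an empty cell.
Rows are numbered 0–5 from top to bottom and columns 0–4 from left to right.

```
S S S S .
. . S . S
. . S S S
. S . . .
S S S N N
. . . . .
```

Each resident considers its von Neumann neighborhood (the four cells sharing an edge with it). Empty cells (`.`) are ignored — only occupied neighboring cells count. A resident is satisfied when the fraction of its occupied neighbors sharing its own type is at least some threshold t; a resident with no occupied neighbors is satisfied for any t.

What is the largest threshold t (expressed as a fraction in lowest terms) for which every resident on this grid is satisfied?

1/2

Row 0: (0,0)S 1/1 · (0,1)S 2/2 · (0,2)S 3/3 · (0,3)S 1/1
Row 1: (1,2)S 2/2 · (1,4)S 1/1
Row 2: (2,2)S 2/2 · (2,3)S 2/2 · (2,4)S 2/2
Row 3: (3,1)S 1/1
Row 4: (4,0)S 1/1 · (4,1)S 3/3 · (4,2)S 1/2 · (4,3)N 1/2 · (4,4)N 1/1
The smallest same-type fraction is 1/2 at (4,2), which reduces to 1/2. Any threshold above that leaves this resident unsatisfied.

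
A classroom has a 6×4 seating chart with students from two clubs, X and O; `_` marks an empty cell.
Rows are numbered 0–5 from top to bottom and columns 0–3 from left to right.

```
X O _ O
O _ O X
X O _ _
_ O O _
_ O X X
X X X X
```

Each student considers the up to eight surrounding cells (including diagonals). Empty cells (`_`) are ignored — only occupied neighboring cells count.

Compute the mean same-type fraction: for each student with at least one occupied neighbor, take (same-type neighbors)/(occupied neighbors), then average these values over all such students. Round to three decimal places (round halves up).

(0,0)X 0/2
(0,1)O 2/3
(0,3)O 1/2
(1,0)O 2/4
(1,2)O 3/4
(1,3)X 0/2
(2,0)X 0/3
(2,1)O 4/5
(3,1)O 3/5
(3,2)O 3/5
(4,1)O 2/6
(4,2)X 4/7
(4,3)X 3/4
(5,0)X 1/2
(5,1)X 3/4
(5,2)X 4/5
(5,3)X 3/3
Sum over 17 students: 0/2 + 2/3 + 1/2 + 2/4 + 3/4 + 0/2 + 0/3 + 4/5 + 3/5 + 3/5 + 2/6 + 4/7 + 3/4 + 1/2 + 3/4 + 4/5 + 3/3 = 1277/140; mean = 1277/140 ÷ 17 = 1277/2380 = 0.536554… → 0.537.

0.537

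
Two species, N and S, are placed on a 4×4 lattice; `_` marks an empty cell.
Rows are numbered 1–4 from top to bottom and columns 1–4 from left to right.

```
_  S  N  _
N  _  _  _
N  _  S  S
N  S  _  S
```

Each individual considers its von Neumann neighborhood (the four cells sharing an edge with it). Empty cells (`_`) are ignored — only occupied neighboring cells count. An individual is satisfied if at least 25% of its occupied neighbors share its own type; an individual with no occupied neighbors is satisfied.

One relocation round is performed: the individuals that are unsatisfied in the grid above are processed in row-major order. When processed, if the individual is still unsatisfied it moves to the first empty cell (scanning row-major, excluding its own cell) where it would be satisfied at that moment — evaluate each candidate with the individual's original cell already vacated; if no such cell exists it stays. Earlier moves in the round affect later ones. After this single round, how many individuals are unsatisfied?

0

Initially unsatisfied (in order): (1,2), (1,3), (4,2).
  (1,2) → (2,3).
  (1,3) → (1,1).
  (4,2) → (1,3).
Resulting grid:
N _ S _
N _ S _
N _ S S
N _ _ S
All satisfied now.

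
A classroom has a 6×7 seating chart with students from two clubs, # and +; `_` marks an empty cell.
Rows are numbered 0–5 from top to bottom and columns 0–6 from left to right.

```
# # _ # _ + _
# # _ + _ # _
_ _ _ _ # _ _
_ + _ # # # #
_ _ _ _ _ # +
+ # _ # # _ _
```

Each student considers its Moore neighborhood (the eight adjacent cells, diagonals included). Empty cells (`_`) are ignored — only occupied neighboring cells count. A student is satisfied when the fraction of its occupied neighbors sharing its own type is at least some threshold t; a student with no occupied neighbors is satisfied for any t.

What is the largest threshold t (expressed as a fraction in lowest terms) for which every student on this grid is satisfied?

Row 0: (0,0)# 3/3 · (0,1)# 3/3 · (0,3)# 0/1 · (0,5)+ 0/1
Row 1: (1,0)# 3/3 · (1,1)# 3/3 · (1,3)+ 0/2 · (1,5)# 1/2
Row 2: (2,4)# 4/5
Row 3: (3,1)+ — no occupied neighbors · (3,3)# 2/2 · (3,4)# 4/4 · (3,5)# 4/5 · (3,6)# 2/3
Row 4: (4,5)# 4/5 · (4,6)+ 0/3
Row 5: (5,0)+ 0/1 · (5,1)# 0/1 · (5,3)# 1/1 · (5,4)# 2/2
The smallest same-type fraction is 0/1 at (0,3), which reduces to 0/1. Any threshold above that leaves this student unsatisfied.

0/1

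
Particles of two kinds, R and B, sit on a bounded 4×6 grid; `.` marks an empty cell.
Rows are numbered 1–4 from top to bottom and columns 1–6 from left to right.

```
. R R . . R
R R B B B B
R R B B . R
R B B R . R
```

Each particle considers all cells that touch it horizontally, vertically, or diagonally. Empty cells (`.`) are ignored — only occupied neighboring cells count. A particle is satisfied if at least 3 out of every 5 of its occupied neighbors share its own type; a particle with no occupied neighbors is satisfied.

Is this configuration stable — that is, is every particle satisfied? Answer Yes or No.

No

Row 1: (1,2)R 3/4 satisfied · (1,3)R 2/4 not · (1,6)R 0/2 not
Row 2: (2,1)R 4/4 satisfied · (2,2)R 5/7 satisfied · (2,3)B 3/7 not · (2,4)B 4/5 satisfied · (2,5)B 3/5 satisfied · (2,6)B 1/3 not
Row 3: (3,1)R 4/5 satisfied · (3,2)R 4/8 not · (3,3)B 5/8 satisfied · (3,4)B 5/6 satisfied · (3,6)R 1/3 not
Row 4: (4,1)R 2/3 satisfied · (4,2)B 2/5 not · (4,3)B 3/5 satisfied · (4,4)R 0/3 not · (4,6)R 1/1 satisfied
For instance (1,3) has only 2/4 same-type neighbors, below 3/5.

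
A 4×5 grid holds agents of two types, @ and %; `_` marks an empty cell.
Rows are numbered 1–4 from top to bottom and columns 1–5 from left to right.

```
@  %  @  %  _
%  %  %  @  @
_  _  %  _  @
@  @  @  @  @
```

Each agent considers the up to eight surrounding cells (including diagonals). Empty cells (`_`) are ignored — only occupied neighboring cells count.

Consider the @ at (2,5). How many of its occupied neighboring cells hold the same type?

Occupied neighbors of (2,5): (1,4)=%, (2,4)=@, (3,5)=@.
Same type (@): 2 of 3.

2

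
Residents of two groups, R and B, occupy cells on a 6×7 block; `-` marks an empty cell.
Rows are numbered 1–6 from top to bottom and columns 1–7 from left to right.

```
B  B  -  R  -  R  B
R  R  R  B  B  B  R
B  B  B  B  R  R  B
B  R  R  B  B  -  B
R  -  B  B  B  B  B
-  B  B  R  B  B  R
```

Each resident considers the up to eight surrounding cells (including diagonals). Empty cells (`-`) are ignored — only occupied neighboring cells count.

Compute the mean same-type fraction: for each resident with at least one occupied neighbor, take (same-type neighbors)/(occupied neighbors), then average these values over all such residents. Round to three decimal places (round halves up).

Row 1: (1,1)B 1/3 · (1,2)B 1/4 · (1,4)R 1/3 · (1,6)R 1/4 · (1,7)B 1/3
Row 2: (2,1)R 1/5 · (2,2)R 2/7 · (2,3)R 2/7 · (2,4)B 3/6 · (2,5)B 3/7 · (2,6)B 3/7 · (2,7)R 2/5
Row 3: (3,1)B 2/5 · (3,2)B 3/8 · (3,3)B 4/8 · (3,4)B 5/8 · (3,5)R 1/7 · (3,6)R 2/7 · (3,7)B 2/4
Row 4: (4,1)B 2/4 · (4,2)R 2/7 · (4,3)R 1/7 · (4,4)B 6/8 · (4,5)B 5/7 · (4,7)B 3/4
Row 5: (5,1)R 1/3 · (5,3)B 4/7 · (5,4)B 6/8 · (5,5)B 6/7 · (5,6)B 6/7 · (5,7)B 3/4
Row 6: (6,2)B 2/3 · (6,3)B 3/4 · (6,4)R 0/5 · (6,5)B 4/5 · (6,6)B 4/5 · (6,7)R 0/3
Sum over 37 residents: 1/3 + 1/4 + 1/3 + 1/4 + 1/3 + 1/5 + 2/7 + 2/7 + 3/6 + 3/7 + 3/7 + 2/5 + 2/5 + 3/8 + 4/8 + 5/8 + 1/7 + 2/7 + 2/4 + 2/4 + 2/7 + 1/7 + 6/8 + 5/7 + 3/4 + 1/3 + 4/7 + 6/8 + 6/7 + 6/7 + 3/4 + 2/3 + 3/4 + 0/5 + 4/5 + 4/5 + 0/3 = 2399/140; mean = 2399/140 ÷ 37 = 2399/5180 = 0.463127… → 0.463.

0.463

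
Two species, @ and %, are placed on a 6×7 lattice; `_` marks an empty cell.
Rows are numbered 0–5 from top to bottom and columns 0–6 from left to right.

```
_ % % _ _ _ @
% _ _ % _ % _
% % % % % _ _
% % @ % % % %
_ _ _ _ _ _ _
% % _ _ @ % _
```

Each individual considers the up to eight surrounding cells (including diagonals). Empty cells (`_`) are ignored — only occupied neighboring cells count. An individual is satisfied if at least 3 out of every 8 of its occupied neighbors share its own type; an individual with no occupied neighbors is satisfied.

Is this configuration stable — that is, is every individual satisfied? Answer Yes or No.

Row 0: (0,1)% 2/2 ✓ · (0,2)% 2/2 ✓ · (0,6)@ 0/1 ✗
Row 1: (1,0)% 3/3 ✓ · (1,3)% 4/4 ✓ · (1,5)% 1/2 ✓
Row 2: (2,0)% 4/4 ✓ · (2,1)% 5/6 ✓ · (2,2)% 5/6 ✓ · (2,3)% 5/6 ✓ · (2,4)% 6/6 ✓
Row 3: (3,0)% 3/3 ✓ · (3,1)% 4/5 ✓ · (3,2)@ 0/5 ✗ · (3,3)% 4/5 ✓ · (3,4)% 4/4 ✓ · (3,5)% 3/3 ✓ · (3,6)% 1/1 ✓
Row 5: (5,0)% 1/1 ✓ · (5,1)% 1/1 ✓ · (5,4)@ 0/1 ✗ · (5,5)% 0/1 ✗
For instance (0,6) has only 0/1 same-type neighbors, below 3/8.

No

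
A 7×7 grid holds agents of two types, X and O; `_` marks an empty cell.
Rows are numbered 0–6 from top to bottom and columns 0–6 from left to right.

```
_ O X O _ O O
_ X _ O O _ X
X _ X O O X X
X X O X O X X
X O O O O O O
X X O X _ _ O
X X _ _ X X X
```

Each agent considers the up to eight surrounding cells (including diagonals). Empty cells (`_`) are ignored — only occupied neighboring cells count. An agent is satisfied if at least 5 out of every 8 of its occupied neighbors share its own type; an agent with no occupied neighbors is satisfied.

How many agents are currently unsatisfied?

Row 0: (0,1)O 0/2 ✗ · (0,2)X 1/4 ✗ · (0,3)O 2/3 ✓ · (0,5)O 2/3 ✓ · (0,6)O 1/2 ✗
Row 1: (1,1)X 3/4 ✓ · (1,3)O 4/6 ✓ · (1,4)O 5/6 ✓ · (1,6)X 2/4 ✗
Row 2: (2,0)X 3/3 ✓ · (2,2)X 3/6 ✗ · (2,3)O 5/7 ✓ · (2,4)O 4/7 ✗ · (2,5)X 4/7 ✗ · (2,6)X 4/4 ✓
Row 3: (3,0)X 3/4 ✓ · (3,1)X 4/7 ✗ · (3,2)O 4/7 ✗ · (3,3)X 1/8 ✗ · (3,4)O 5/8 ✓ · (3,5)X 3/8 ✗ · (3,6)X 3/5 ✗
Row 4: (4,0)X 4/5 ✓ · (4,1)O 3/8 ✗ · (4,2)O 4/8 ✗ · (4,3)O 5/7 ✓ · (4,4)O 3/6 ✗ · (4,5)O 4/6 ✓ · (4,6)O 2/4 ✗
Row 5: (5,0)X 4/5 ✓ · (5,1)X 4/7 ✗ · (5,2)O 3/6 ✗ · (5,3)X 1/5 ✗ · (5,6)O 2/4 ✗
Row 6: (6,0)X 3/3 ✓ · (6,1)X 3/4 ✓ · (6,4)X 2/2 ✓ · (6,5)X 2/3 ✓ · (6,6)X 1/2 ✗
Unsatisfied: (0,1), (0,2), (0,6), (1,6), (2,2), (2,4), (2,5), (3,1), (3,2), (3,3), (3,5), (3,6), (4,1), (4,2), (4,4), (4,6), (5,1), (5,2), (5,3), (5,6), (6,6) — 21 in total.

21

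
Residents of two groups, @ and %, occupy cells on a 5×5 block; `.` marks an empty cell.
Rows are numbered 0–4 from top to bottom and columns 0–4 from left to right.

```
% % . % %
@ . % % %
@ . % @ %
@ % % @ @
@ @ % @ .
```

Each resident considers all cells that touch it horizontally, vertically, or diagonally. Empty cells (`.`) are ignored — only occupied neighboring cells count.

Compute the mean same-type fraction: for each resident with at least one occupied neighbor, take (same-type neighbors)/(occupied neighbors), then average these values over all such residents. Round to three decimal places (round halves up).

Row 0: (0,0)% 1/2 · (0,1)% 2/3 · (0,3)% 4/4 · (0,4)% 3/3
Row 1: (1,0)@ 1/3 · (1,2)% 4/5 · (1,3)% 6/7 · (1,4)% 4/5
Row 2: (2,0)@ 2/3 · (2,2)% 4/6 · (2,3)@ 2/8 · (2,4)% 2/5
Row 3: (3,0)@ 3/4 · (3,1)% 3/7 · (3,2)% 3/7 · (3,3)@ 3/7 · (3,4)@ 3/4
Row 4: (4,0)@ 2/3 · (4,1)@ 2/5 · (4,2)% 2/5 · (4,3)@ 2/4
Sum over 21 residents: 1/2 + 2/3 + 4/4 + 3/3 + 1/3 + 4/5 + 6/7 + 4/5 + 2/3 + 4/6 + 2/8 + 2/5 + 3/4 + 3/7 + 3/7 + 3/7 + 3/4 + 2/3 + 2/5 + 2/5 + 2/4 = 1777/140; mean = 1777/140 ÷ 21 = 1777/2940 = 0.604421… → 0.604.

0.604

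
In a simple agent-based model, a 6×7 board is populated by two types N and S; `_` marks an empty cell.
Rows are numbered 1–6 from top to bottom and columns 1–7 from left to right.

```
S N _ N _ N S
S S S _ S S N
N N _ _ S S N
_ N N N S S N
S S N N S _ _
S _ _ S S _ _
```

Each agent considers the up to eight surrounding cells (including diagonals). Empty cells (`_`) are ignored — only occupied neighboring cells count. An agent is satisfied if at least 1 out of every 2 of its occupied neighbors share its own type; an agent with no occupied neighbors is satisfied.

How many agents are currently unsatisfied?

(1,1)S 2/3 satisfied
(1,2)N 0/4 not
(1,4)N 0/2 not
(1,6)N 1/4 not
(1,7)S 1/3 not
(2,1)S 2/5 not
(2,2)S 3/6 satisfied
(2,3)S 1/4 not
(2,5)S 3/5 satisfied
(2,6)S 4/7 satisfied
(2,7)N 2/5 not
(3,1)N 2/4 satisfied
(3,2)N 3/6 satisfied
(3,5)S 5/6 satisfied
(3,6)S 5/8 satisfied
(3,7)N 2/5 not
(4,2)N 4/6 satisfied
(4,3)N 5/6 satisfied
(4,4)N 3/6 satisfied
(4,5)S 4/6 satisfied
(4,6)S 4/6 satisfied
(4,7)N 1/3 not
(5,1)S 2/3 satisfied
(5,2)S 2/5 not
(5,3)N 4/6 satisfied
(5,4)N 3/7 not
(5,5)S 4/6 satisfied
(6,1)S 2/2 satisfied
(6,4)S 2/4 satisfied
(6,5)S 2/3 satisfied
Unsatisfied: (1,2), (1,4), (1,6), (1,7), (2,1), (2,3), (2,7), (3,7), (4,7), (5,2), (5,4) — 11 in total.

11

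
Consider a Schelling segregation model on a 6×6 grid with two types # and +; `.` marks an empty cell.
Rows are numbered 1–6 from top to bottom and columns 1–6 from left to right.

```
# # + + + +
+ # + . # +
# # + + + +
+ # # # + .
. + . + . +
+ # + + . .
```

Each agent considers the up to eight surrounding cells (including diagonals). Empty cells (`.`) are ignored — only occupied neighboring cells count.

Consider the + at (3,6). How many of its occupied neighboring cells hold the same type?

Occupied neighbors of (3,6): (2,5)=#, (2,6)=+, (3,5)=+, (4,5)=+.
Same type (+): 3 of 4.

3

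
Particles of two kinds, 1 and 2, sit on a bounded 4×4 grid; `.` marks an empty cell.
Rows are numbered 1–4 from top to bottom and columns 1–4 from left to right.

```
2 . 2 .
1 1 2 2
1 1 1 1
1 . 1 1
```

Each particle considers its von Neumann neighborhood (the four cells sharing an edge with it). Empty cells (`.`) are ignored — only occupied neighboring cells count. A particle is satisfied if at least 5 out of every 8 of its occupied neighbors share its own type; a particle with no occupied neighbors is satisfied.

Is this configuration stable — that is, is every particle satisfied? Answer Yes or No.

No

Row 1: (1,1)2 0/1 not · (1,3)2 1/1 satisfied
Row 2: (2,1)1 2/3 satisfied · (2,2)1 2/3 satisfied · (2,3)2 2/4 not · (2,4)2 1/2 not
Row 3: (3,1)1 3/3 satisfied · (3,2)1 3/3 satisfied · (3,3)1 3/4 satisfied · (3,4)1 2/3 satisfied
Row 4: (4,1)1 1/1 satisfied · (4,3)1 2/2 satisfied · (4,4)1 2/2 satisfied
For instance (1,1) has only 0/1 same-type neighbors, below 5/8.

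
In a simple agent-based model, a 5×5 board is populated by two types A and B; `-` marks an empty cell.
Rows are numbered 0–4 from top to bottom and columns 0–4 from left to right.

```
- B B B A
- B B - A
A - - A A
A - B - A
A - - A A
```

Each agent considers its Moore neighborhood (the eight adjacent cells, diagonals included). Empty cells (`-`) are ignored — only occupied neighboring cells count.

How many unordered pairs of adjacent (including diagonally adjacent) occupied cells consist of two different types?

Scan each occupied cell's neighbors to the right and below (and the two forward diagonals) so each pair is counted once.
From row 0: 2 unlike of 10 pairs (running 2/10).
From row 1: 2 unlike of 5 pairs (running 4/15).
From row 2: 1 unlike of 5 pairs (running 5/20).
From row 3: 1 unlike of 4 pairs (running 6/24).
From row 4: 0 unlike of 1 pairs (running 6/25).
Total adjacent occupied pairs: 25; unlike-type pairs: 6.

6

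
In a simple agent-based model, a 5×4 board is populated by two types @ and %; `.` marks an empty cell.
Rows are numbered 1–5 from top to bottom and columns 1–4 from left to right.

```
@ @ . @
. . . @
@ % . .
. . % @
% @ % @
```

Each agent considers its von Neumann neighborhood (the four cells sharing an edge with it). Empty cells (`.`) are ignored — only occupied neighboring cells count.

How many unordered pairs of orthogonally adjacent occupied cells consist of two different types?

Scan each occupied cell's neighbors to the right and below so each pair is counted once.
Row 1: @(1,1)–@(1,2)= @(1,4)–@(2,4)=  → 0/2 unlike.
Row 3: @(3,1)–%(3,2)≠  → 1/1 unlike.
Row 4: %(4,3)–@(4,4)≠ %(4,3)–%(5,3)= @(4,4)–@(5,4)=  → 1/3 unlike.
Row 5: %(5,1)–@(5,2)≠ @(5,2)–%(5,3)≠ %(5,3)–@(5,4)≠  → 3/3 unlike.
Total adjacent occupied pairs: 9; unlike-type pairs: 5.

5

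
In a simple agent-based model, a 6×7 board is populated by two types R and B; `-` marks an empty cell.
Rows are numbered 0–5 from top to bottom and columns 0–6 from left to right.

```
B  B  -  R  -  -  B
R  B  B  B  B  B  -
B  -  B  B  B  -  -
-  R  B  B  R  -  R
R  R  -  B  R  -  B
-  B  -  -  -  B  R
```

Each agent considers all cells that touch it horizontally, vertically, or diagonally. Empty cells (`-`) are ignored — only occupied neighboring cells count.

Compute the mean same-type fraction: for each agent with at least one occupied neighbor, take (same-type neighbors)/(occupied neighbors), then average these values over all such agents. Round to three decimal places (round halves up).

0.525

Row 0: (0,0)B 2/3 · (0,1)B 3/4 · (0,3)R 0/3 · (0,6)B 1/1
Row 1: (1,0)R 0/4 · (1,1)B 5/6 · (1,2)B 5/6 · (1,3)B 5/6 · (1,4)B 4/5 · (1,5)B 3/3
Row 2: (2,0)B 1/3 · (2,2)B 6/7 · (2,3)B 7/8 · (2,4)B 5/6
Row 3: (3,1)R 2/5 · (3,2)B 4/6 · (3,3)B 5/7 · (3,4)R 1/5 · (3,6)R 0/1
Row 4: (4,0)R 2/3 · (4,1)R 2/4 · (4,3)B 2/4 · (4,4)R 1/4 · (4,6)B 1/3
Row 5: (5,1)B 0/2 · (5,5)B 1/3 · (5,6)R 0/2
Sum over 27 agents: 2/3 + 3/4 + 0/3 + 1/1 + 0/4 + 5/6 + 5/6 + 5/6 + 4/5 + 3/3 + 1/3 + 6/7 + 7/8 + 5/6 + 2/5 + 4/6 + 5/7 + 1/5 + 0/1 + 2/3 + 2/4 + 2/4 + 1/4 + 1/3 + 0/2 + 1/3 + 0/2 = 11911/840; mean = 11911/840 ÷ 27 = 11911/22680 = 0.525176… → 0.525.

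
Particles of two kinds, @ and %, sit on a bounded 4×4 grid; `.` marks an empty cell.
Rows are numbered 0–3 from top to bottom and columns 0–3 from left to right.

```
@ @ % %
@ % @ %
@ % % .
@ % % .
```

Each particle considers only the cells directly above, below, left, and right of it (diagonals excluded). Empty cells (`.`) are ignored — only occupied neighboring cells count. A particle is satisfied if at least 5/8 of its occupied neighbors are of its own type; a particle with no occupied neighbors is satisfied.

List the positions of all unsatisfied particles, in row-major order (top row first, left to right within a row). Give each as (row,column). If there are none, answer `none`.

Row 0: (0,0)@ 2/2 ✓ · (0,1)@ 1/3 ✗ · (0,2)% 1/3 ✗ · (0,3)% 2/2 ✓
Row 1: (1,0)@ 2/3 ✓ · (1,1)% 1/4 ✗ · (1,2)@ 0/4 ✗ · (1,3)% 1/2 ✗
Row 2: (2,0)@ 2/3 ✓ · (2,1)% 3/4 ✓ · (2,2)% 2/3 ✓
Row 3: (3,0)@ 1/2 ✗ · (3,1)% 2/3 ✓ · (3,2)% 2/2 ✓

(0,1), (0,2), (1,1), (1,2), (1,3), (3,0)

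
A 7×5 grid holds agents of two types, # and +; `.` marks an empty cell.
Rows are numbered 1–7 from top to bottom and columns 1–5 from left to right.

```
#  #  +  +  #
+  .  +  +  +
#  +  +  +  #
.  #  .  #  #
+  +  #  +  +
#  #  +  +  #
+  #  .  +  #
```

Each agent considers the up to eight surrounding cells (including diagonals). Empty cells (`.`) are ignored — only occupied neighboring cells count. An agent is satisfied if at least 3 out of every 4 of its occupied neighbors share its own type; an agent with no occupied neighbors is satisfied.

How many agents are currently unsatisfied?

(1,1)# 1/2 not
(1,2)# 1/4 not
(1,3)+ 3/4 satisfied
(1,4)+ 4/5 satisfied
(1,5)# 0/3 not
(2,1)+ 1/4 not
(2,3)+ 6/7 satisfied
(2,4)+ 6/8 satisfied
(2,5)+ 3/5 not
(3,1)# 1/3 not
(3,2)+ 3/5 not
(3,3)+ 4/6 not
(3,4)+ 4/7 not
(3,5)# 2/5 not
(4,2)# 2/6 not
(4,4)# 3/7 not
(4,5)# 2/5 not
(5,1)+ 1/4 not
(5,2)+ 2/6 not
(5,3)# 3/7 not
(5,4)+ 3/7 not
(5,5)+ 2/5 not
(6,1)# 2/5 not
(6,2)# 3/7 not
(6,3)+ 4/7 not
(6,4)+ 4/7 not
(6,5)# 1/5 not
(7,1)+ 0/3 not
(7,2)# 2/4 not
(7,4)+ 2/4 not
(7,5)# 1/3 not
Unsatisfied: (1,1), (1,2), (1,5), (2,1), (2,5), (3,1), (3,2), (3,3), (3,4), (3,5), (4,2), (4,4), (4,5), (5,1), (5,2), (5,3), (5,4), (5,5), (6,1), (6,2), (6,3), (6,4), (6,5), (7,1), (7,2), (7,4), (7,5) — 27 in total.

27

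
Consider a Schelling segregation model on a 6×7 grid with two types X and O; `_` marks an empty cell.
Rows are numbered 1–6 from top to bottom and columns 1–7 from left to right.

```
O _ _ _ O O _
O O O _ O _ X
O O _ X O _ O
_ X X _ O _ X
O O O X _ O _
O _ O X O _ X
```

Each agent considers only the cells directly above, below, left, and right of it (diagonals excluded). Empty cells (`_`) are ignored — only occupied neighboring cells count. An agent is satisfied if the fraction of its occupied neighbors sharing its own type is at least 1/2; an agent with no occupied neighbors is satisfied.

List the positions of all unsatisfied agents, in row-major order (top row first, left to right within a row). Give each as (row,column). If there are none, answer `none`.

(2,7), (3,4), (3,7), (4,2), (4,7), (6,4), (6,5)

(1,1)O 1/1 ok
(1,5)O 2/2 ok
(1,6)O 1/1 ok
(2,1)O 3/3 ok
(2,2)O 3/3 ok
(2,3)O 1/1 ok
(2,5)O 2/2 ok
(2,7)X 0/1 unhappy
(3,1)O 2/2 ok
(3,2)O 2/3 ok
(3,4)X 0/1 unhappy
(3,5)O 2/3 ok
(3,7)O 0/2 unhappy
(4,2)X 1/3 unhappy
(4,3)X 1/2 ok
(4,5)O 1/1 ok
(4,7)X 0/1 unhappy
(5,1)O 2/2 ok
(5,2)O 2/3 ok
(5,3)O 2/4 ok
(5,4)X 1/2 ok
(5,6)O 0/0 ok
(6,1)O 1/1 ok
(6,3)O 1/2 ok
(6,4)X 1/3 unhappy
(6,5)O 0/1 unhappy
(6,7)X 0/0 ok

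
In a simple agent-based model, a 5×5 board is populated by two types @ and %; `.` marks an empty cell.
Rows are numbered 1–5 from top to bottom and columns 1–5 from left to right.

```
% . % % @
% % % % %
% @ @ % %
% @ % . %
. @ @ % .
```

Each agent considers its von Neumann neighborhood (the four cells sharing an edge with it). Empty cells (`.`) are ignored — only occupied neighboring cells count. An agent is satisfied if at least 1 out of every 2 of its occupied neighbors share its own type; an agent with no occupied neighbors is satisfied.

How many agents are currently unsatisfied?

5

(1,1)% 1/1 ✓
(1,3)% 2/2 ✓
(1,4)% 2/3 ✓
(1,5)@ 0/2 ✗
(2,1)% 3/3 ✓
(2,2)% 2/3 ✓
(2,3)% 3/4 ✓
(2,4)% 4/4 ✓
(2,5)% 2/3 ✓
(3,1)% 2/3 ✓
(3,2)@ 2/4 ✓
(3,3)@ 1/4 ✗
(3,4)% 2/3 ✓
(3,5)% 3/3 ✓
(4,1)% 1/2 ✓
(4,2)@ 2/4 ✓
(4,3)% 0/3 ✗
(4,5)% 1/1 ✓
(5,2)@ 2/2 ✓
(5,3)@ 1/3 ✗
(5,4)% 0/1 ✗
Unsatisfied: (1,5), (3,3), (4,3), (5,3), (5,4) — 5 in total.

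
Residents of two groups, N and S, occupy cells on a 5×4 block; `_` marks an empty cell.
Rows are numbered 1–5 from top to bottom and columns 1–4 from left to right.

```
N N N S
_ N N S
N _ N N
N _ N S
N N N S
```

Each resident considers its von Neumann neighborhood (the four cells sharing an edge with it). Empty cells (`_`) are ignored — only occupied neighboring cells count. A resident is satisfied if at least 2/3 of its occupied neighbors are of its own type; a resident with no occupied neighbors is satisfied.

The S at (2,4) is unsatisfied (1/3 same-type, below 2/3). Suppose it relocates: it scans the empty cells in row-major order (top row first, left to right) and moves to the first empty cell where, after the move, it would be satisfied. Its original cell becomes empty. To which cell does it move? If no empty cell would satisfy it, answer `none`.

none

Vacating (2,4). Empty cells in order:
  (2,1): 0/3 same-type → still unsatisfied.
  (3,2): 0/3 same-type → still unsatisfied.
  (4,2): 0/3 same-type → still unsatisfied.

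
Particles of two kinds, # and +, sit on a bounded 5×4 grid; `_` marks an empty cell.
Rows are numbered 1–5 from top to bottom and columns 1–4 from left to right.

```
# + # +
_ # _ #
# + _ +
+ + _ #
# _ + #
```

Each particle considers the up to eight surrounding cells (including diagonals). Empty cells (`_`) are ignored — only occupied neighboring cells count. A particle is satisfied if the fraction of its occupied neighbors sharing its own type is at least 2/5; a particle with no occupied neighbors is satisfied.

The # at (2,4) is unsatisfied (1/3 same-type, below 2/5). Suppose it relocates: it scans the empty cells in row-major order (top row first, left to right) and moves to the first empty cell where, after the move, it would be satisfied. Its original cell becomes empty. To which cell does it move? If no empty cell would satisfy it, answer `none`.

Vacating (2,4). Empty cells in order:
  (2,1): 3/5 same-type → satisfied — stop here.

(2,1)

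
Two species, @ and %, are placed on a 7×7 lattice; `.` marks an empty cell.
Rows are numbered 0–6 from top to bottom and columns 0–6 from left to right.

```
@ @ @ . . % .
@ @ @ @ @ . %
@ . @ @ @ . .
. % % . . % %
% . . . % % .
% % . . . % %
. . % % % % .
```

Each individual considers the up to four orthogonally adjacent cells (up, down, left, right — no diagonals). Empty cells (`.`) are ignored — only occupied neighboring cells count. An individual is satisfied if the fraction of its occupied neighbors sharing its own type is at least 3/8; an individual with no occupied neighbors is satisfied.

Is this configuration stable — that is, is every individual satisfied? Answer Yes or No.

Row 0: (0,0)@ 2/2 ✓ · (0,1)@ 3/3 ✓ · (0,2)@ 2/2 ✓ · (0,5)% 0/0 ✓
Row 1: (1,0)@ 3/3 ✓ · (1,1)@ 3/3 ✓ · (1,2)@ 4/4 ✓ · (1,3)@ 3/3 ✓ · (1,4)@ 2/2 ✓ · (1,6)% 0/0 ✓
Row 2: (2,0)@ 1/1 ✓ · (2,2)@ 2/3 ✓ · (2,3)@ 3/3 ✓ · (2,4)@ 2/2 ✓
Row 3: (3,1)% 1/1 ✓ · (3,2)% 1/2 ✓ · (3,5)% 2/2 ✓ · (3,6)% 1/1 ✓
Row 4: (4,0)% 1/1 ✓ · (4,4)% 1/1 ✓ · (4,5)% 3/3 ✓
Row 5: (5,0)% 2/2 ✓ · (5,1)% 1/1 ✓ · (5,5)% 3/3 ✓ · (5,6)% 1/1 ✓
Row 6: (6,2)% 1/1 ✓ · (6,3)% 2/2 ✓ · (6,4)% 2/2 ✓ · (6,5)% 2/2 ✓
All meet the threshold, so the configuration is stable.

Yes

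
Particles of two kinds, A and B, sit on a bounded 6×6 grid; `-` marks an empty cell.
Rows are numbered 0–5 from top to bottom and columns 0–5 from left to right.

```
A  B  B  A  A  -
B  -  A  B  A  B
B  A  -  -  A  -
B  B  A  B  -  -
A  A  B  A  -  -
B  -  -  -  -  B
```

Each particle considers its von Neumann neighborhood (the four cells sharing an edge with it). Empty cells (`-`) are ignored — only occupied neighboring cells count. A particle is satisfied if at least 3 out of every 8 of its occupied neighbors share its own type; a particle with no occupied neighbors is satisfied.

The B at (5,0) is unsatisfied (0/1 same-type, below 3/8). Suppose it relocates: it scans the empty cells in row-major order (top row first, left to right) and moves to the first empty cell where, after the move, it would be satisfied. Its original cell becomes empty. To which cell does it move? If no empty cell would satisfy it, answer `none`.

(0,5)

Vacating (5,0). Empty cells in order:
  (0,5): 1/2 same-type → satisfied — stop here.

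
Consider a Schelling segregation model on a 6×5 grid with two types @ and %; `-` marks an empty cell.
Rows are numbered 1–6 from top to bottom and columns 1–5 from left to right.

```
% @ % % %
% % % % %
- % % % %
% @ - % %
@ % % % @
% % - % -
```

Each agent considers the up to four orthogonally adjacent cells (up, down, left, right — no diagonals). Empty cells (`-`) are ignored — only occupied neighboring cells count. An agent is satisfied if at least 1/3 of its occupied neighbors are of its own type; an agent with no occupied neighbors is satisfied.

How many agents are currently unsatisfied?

(1,1)% 1/2 ✓
(1,2)@ 0/3 ✗
(1,3)% 2/3 ✓
(1,4)% 3/3 ✓
(1,5)% 2/2 ✓
(2,1)% 2/2 ✓
(2,2)% 3/4 ✓
(2,3)% 4/4 ✓
(2,4)% 4/4 ✓
(2,5)% 3/3 ✓
(3,2)% 2/3 ✓
(3,3)% 3/3 ✓
(3,4)% 4/4 ✓
(3,5)% 3/3 ✓
(4,1)% 0/2 ✗
(4,2)@ 0/3 ✗
(4,4)% 3/3 ✓
(4,5)% 2/3 ✓
(5,1)@ 0/3 ✗
(5,2)% 2/4 ✓
(5,3)% 2/2 ✓
(5,4)% 3/4 ✓
(5,5)@ 0/2 ✗
(6,1)% 1/2 ✓
(6,2)% 2/2 ✓
(6,4)% 1/1 ✓
Unsatisfied: (1,2), (4,1), (4,2), (5,1), (5,5) — 5 in total.

5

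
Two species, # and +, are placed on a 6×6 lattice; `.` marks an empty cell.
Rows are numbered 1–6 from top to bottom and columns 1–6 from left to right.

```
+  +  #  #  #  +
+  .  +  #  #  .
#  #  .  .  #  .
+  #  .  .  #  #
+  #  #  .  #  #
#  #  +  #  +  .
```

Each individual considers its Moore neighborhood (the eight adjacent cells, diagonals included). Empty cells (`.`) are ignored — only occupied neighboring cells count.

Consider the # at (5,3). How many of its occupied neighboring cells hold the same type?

4

Occupied neighbors of (5,3): (4,2)=#, (5,2)=#, (6,2)=#, (6,3)=+, (6,4)=#.
Same type (#): 4 of 5.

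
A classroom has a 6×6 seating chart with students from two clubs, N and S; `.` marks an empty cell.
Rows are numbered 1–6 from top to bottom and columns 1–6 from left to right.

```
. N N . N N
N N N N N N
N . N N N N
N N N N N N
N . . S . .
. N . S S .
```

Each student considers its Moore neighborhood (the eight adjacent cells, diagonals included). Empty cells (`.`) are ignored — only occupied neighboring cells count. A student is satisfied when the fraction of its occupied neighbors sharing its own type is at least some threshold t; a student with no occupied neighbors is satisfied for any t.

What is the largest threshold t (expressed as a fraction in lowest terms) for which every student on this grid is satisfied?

2/5

Row 1: (1,2)N 4/4 · (1,3)N 4/4 · (1,5)N 4/4 · (1,6)N 3/3
Row 2: (2,1)N 3/3 · (2,2)N 6/6 · (2,3)N 6/6 · (2,4)N 7/7 · (2,5)N 7/7 · (2,6)N 5/5
Row 3: (3,1)N 4/4 · (3,3)N 7/7 · (3,4)N 8/8 · (3,5)N 8/8 · (3,6)N 5/5
Row 4: (4,1)N 3/3 · (4,2)N 5/5 · (4,3)N 4/5 · (4,4)N 5/6 · (4,5)N 5/6 · (4,6)N 3/3
Row 5: (5,1)N 3/3 · (5,4)S 2/5
Row 6: (6,2)N 1/1 · (6,4)S 2/2 · (6,5)S 2/2
The smallest same-type fraction is 2/5 at (5,4), which reduces to 2/5. Any threshold above that leaves this student unsatisfied.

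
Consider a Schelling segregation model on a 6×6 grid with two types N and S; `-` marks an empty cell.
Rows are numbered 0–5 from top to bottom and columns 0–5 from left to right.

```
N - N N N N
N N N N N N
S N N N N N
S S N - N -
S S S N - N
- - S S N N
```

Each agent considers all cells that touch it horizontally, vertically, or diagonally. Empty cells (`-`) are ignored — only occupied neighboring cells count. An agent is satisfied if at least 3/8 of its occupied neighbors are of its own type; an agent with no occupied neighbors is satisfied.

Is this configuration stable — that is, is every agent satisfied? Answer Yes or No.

Yes

(0,0)N 2/2 ok
(0,2)N 4/4 ok
(0,3)N 5/5 ok
(0,4)N 5/5 ok
(0,5)N 3/3 ok
(1,0)N 3/4 ok
(1,1)N 6/7 ok
(1,2)N 7/7 ok
(1,3)N 8/8 ok
(1,4)N 8/8 ok
(1,5)N 5/5 ok
(2,0)S 2/5 ok
(2,1)N 5/8 ok
(2,2)N 6/7 ok
(2,3)N 7/7 ok
(2,4)N 6/6 ok
(2,5)N 4/4 ok
(3,0)S 4/5 ok
(3,1)S 5/8 ok
(3,2)N 4/7 ok
(3,4)N 5/5 ok
(4,0)S 3/3 ok
(4,1)S 5/6 ok
(4,2)S 4/6 ok
(4,3)N 3/6 ok
(4,5)N 3/3 ok
(5,2)S 3/4 ok
(5,3)S 2/4 ok
(5,4)N 3/4 ok
(5,5)N 2/2 ok
All meet the threshold, so the configuration is stable.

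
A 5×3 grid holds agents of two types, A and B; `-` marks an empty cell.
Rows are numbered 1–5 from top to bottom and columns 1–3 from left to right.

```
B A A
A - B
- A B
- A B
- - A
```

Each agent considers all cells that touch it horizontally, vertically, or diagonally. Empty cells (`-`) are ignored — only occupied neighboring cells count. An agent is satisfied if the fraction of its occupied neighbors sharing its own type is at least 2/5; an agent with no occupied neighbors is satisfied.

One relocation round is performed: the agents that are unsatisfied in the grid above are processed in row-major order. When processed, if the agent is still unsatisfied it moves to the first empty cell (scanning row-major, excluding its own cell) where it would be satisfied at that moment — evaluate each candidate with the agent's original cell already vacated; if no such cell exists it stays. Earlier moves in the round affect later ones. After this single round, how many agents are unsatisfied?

2

Initially unsatisfied (in order): (1,1), (2,3), (4,3).
  (1,1): no empty cell satisfies it; stays.
  (2,3): no empty cell satisfies it; stays.
  (4,3) → (2,2).
Resulting grid:
B A A
A B B
- A B
- A -
- - A
Unsatisfied now: (1,1), (1,3).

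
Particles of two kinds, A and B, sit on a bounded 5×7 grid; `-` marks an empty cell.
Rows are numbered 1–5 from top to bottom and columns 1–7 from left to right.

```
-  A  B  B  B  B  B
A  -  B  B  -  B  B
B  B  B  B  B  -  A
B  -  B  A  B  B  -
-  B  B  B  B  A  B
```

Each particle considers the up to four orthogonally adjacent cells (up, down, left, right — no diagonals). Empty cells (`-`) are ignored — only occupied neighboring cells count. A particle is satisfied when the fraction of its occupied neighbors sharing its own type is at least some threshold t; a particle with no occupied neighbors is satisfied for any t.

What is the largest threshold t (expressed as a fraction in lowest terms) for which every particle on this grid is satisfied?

0/1

Row 1: (1,2)A 0/1 · (1,3)B 2/3 · (1,4)B 3/3 · (1,5)B 2/2 · (1,6)B 3/3 · (1,7)B 2/2
Row 2: (2,1)A 0/1 · (2,3)B 3/3 · (2,4)B 3/3 · (2,6)B 2/2 · (2,7)B 2/3
Row 3: (3,1)B 2/3 · (3,2)B 2/2 · (3,3)B 4/4 · (3,4)B 3/4 · (3,5)B 2/2 · (3,7)A 0/1
Row 4: (4,1)B 1/1 · (4,3)B 2/3 · (4,4)A 0/4 · (4,5)B 3/4 · (4,6)B 1/2
Row 5: (5,2)B 1/1 · (5,3)B 3/3 · (5,4)B 2/3 · (5,5)B 2/3 · (5,6)A 0/3 · (5,7)B 0/1
The smallest same-type fraction is 0/1 at (1,2), which reduces to 0/1. Any threshold above that leaves this particle unsatisfied.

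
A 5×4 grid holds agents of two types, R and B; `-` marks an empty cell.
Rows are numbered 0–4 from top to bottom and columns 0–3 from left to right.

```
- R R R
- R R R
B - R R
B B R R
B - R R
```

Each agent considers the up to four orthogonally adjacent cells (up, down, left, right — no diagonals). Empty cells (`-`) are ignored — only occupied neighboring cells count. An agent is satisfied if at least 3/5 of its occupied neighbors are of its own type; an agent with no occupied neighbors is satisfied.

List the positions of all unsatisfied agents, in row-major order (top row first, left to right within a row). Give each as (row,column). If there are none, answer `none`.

(3,1)

Row 0: (0,1)R 2/2 ✓ · (0,2)R 3/3 ✓ · (0,3)R 2/2 ✓
Row 1: (1,1)R 2/2 ✓ · (1,2)R 4/4 ✓ · (1,3)R 3/3 ✓
Row 2: (2,0)B 1/1 ✓ · (2,2)R 3/3 ✓ · (2,3)R 3/3 ✓
Row 3: (3,0)B 3/3 ✓ · (3,1)B 1/2 ✗ · (3,2)R 3/4 ✓ · (3,3)R 3/3 ✓
Row 4: (4,0)B 1/1 ✓ · (4,2)R 2/2 ✓ · (4,3)R 2/2 ✓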